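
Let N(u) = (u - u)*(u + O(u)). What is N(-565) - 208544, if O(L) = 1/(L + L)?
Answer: -208544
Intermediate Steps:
O(L) = 1/(2*L)
N(u) = 0 (N(u) = (u - u)*(u + 1/(2*u)) = 0*(u + 1/(2*u)) = 0)
N(-565) - 208544 = 0 - 208544 = -208544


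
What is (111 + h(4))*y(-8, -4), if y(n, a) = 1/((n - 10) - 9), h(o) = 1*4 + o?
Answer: -119/27 ≈ -4.4074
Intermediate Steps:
h(o) = 4 + o
y(n, a) = 1/(-19 + n) (y(n, a) = 1/((-10 + n) - 9) = 1/(-19 + n))
(111 + h(4))*y(-8, -4) = (111 + (4 + 4))/(-19 - 8) = (111 + 8)/(-27) = 119*(-1/27) = -119/27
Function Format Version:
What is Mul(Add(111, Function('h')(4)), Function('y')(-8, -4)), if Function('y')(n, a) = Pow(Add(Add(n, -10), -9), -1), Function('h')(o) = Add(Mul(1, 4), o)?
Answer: Rational(-119, 27) ≈ -4.4074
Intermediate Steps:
Function('h')(o) = Add(4, o)
Function('y')(n, a) = Pow(Add(-19, n), -1) (Function('y')(n, a) = Pow(Add(Add(-10, n), -9), -1) = Pow(Add(-19, n), -1))
Mul(Add(111, Function('h')(4)), Function('y')(-8, -4)) = Mul(Add(111, Add(4, 4)), Pow(Add(-19, -8), -1)) = Mul(Add(111, 8), Pow(-27, -1)) = Mul(119, Rational(-1, 27)) = Rational(-119, 27)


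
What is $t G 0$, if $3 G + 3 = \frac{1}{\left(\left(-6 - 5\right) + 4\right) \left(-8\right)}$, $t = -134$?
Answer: $0$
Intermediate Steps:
$G = - \frac{167}{168}$ ($G = -1 + \frac{\frac{1}{\left(-6 - 5\right) + 4} \frac{1}{-8}}{3} = -1 + \frac{\frac{1}{-11 + 4} \left(- \frac{1}{8}\right)}{3} = -1 + \frac{\frac{1}{-7} \left(- \frac{1}{8}\right)}{3} = -1 + \frac{\left(- \frac{1}{7}\right) \left(- \frac{1}{8}\right)}{3} = -1 + \frac{1}{3} \cdot \frac{1}{56} = -1 + \frac{1}{168} = - \frac{167}{168} \approx -0.99405$)
$t G 0 = - 134 \left(\left(- \frac{167}{168}\right) 0\right) = \left(-134\right) 0 = 0$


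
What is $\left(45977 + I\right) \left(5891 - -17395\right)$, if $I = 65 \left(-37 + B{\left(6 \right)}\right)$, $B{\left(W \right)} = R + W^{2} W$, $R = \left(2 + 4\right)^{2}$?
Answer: $1396042272$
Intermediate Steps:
$R = 36$ ($R = 6^{2} = 36$)
$B{\left(W \right)} = 36 + W^{3}$ ($B{\left(W \right)} = 36 + W^{2} W = 36 + W^{3}$)
$I = 13975$ ($I = 65 \left(-37 + \left(36 + 6^{3}\right)\right) = 65 \left(-37 + \left(36 + 216\right)\right) = 65 \left(-37 + 252\right) = 65 \cdot 215 = 13975$)
$\left(45977 + I\right) \left(5891 - -17395\right) = \left(45977 + 13975\right) \left(5891 - -17395\right) = 59952 \left(5891 + 17395\right) = 59952 \cdot 23286 = 1396042272$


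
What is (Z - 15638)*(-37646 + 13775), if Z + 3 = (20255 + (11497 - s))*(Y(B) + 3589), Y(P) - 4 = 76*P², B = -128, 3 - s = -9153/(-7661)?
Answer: -7250821079206733043/7661 ≈ -9.4646e+14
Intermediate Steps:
s = 13830/7661 (s = 3 - (-9153)/(-7661) = 3 - (-9153)*(-1)/7661 = 3 - 1*9153/7661 = 3 - 9153/7661 = 13830/7661 ≈ 1.8052)
Y(P) = 4 + 76*P²
Z = 303750322107051/7661 (Z = -3 + (20255 + (11497 - 1*13830/7661))*((4 + 76*(-128)²) + 3589) = -3 + (20255 + (11497 - 13830/7661))*((4 + 76*16384) + 3589) = -3 + (20255 + 88064687/7661)*((4 + 1245184) + 3589) = -3 + 243238242*(1245188 + 3589)/7661 = -3 + (243238242/7661)*1248777 = -3 + 303750322130034/7661 = 303750322107051/7661 ≈ 3.9649e+10)
(Z - 15638)*(-37646 + 13775) = (303750322107051/7661 - 15638)*(-37646 + 13775) = (303750202304333/7661)*(-23871) = -7250821079206733043/7661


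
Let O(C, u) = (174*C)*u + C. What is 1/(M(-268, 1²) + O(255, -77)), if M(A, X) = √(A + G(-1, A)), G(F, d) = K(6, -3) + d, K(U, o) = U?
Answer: -683247/2334132315151 - I*√530/11670661575755 ≈ -2.9272e-7 - 1.9726e-12*I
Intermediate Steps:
G(F, d) = 6 + d
M(A, X) = √(6 + 2*A) (M(A, X) = √(A + (6 + A)) = √(6 + 2*A))
O(C, u) = C + 174*C*u (O(C, u) = 174*C*u + C = C + 174*C*u)
1/(M(-268, 1²) + O(255, -77)) = 1/(√(6 + 2*(-268)) + 255*(1 + 174*(-77))) = 1/(√(6 - 536) + 255*(1 - 13398)) = 1/(√(-530) + 255*(-13397)) = 1/(I*√530 - 3416235) = 1/(-3416235 + I*√530)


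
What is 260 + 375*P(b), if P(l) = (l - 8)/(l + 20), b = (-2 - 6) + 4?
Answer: -85/4 ≈ -21.250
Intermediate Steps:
b = -4 (b = -8 + 4 = -4)
P(l) = (-8 + l)/(20 + l)
260 + 375*P(b) = 260 + 375*((-8 - 4)/(20 - 4)) = 260 + 375*(-12/16) = 260 + 375*((1/16)*(-12)) = 260 + 375*(-¾) = 260 - 1125/4 = -85/4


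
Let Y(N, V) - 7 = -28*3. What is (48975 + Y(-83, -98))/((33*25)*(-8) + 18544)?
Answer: 24449/5972 ≈ 4.0939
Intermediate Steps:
Y(N, V) = -77 (Y(N, V) = 7 - 28*3 = 7 - 84 = -77)
(48975 + Y(-83, -98))/((33*25)*(-8) + 18544) = (48975 - 77)/((33*25)*(-8) + 18544) = 48898/(825*(-8) + 18544) = 48898/(-6600 + 18544) = 48898/11944 = 48898*(1/11944) = 24449/5972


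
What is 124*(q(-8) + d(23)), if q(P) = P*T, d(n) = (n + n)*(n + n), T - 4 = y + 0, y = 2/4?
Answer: 257920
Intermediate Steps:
y = ½ (y = 2*(¼) = ½ ≈ 0.50000)
T = 9/2 (T = 4 + (½ + 0) = 4 + ½ = 9/2 ≈ 4.5000)
d(n) = 4*n² (d(n) = (2*n)*(2*n) = 4*n²)
q(P) = 9*P/2 (q(P) = P*(9/2) = 9*P/2)
124*(q(-8) + d(23)) = 124*((9/2)*(-8) + 4*23²) = 124*(-36 + 4*529) = 124*(-36 + 2116) = 124*2080 = 257920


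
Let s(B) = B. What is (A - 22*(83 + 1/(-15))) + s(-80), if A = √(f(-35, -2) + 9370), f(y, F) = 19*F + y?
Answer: -28568/15 + 3*√1033 ≈ -1808.1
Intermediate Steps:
f(y, F) = y + 19*F
A = 3*√1033 (A = √((-35 + 19*(-2)) + 9370) = √((-35 - 38) + 9370) = √(-73 + 9370) = √9297 = 3*√1033 ≈ 96.421)
(A - 22*(83 + 1/(-15))) + s(-80) = (3*√1033 - 22*(83 + 1/(-15))) - 80 = (3*√1033 - 22*(83 - 1/15)) - 80 = (3*√1033 - 22*1244/15) - 80 = (3*√1033 - 27368/15) - 80 = (-27368/15 + 3*√1033) - 80 = -28568/15 + 3*√1033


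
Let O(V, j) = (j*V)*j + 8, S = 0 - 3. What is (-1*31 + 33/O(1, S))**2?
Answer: 244036/289 ≈ 844.42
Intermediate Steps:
S = -3
O(V, j) = 8 + V*j**2 (O(V, j) = (V*j)*j + 8 = V*j**2 + 8 = 8 + V*j**2)
(-1*31 + 33/O(1, S))**2 = (-1*31 + 33/(8 + 1*(-3)**2))**2 = (-31 + 33/(8 + 1*9))**2 = (-31 + 33/(8 + 9))**2 = (-31 + 33/17)**2 = (-494/17)**2 = 244036/289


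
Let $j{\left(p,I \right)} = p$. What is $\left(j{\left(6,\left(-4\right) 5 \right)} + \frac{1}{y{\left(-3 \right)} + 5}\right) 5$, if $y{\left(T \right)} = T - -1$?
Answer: $\frac{95}{3} \approx 31.667$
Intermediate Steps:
$y{\left(T \right)} = 1 + T$ ($y{\left(T \right)} = T + 1 = 1 + T$)
$\left(j{\left(6,\left(-4\right) 5 \right)} + \frac{1}{y{\left(-3 \right)} + 5}\right) 5 = \left(6 + \frac{1}{\left(1 - 3\right) + 5}\right) 5 = \left(6 + \frac{1}{-2 + 5}\right) 5 = \left(6 + \frac{1}{3}\right) 5 = \frac{19}{3} \cdot 5 = \frac{95}{3}$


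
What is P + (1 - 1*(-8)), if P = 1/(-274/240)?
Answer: 1113/137 ≈ 8.1241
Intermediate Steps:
P = -120/137 (P = 1/(-274*1/240) = 1/(-137/120) = -120/137 ≈ -0.87591)
P + (1 - 1*(-8)) = -120/137 + (1 - 1*(-8)) = -120/137 + (1 + 8) = -120/137 + 9 = 1113/137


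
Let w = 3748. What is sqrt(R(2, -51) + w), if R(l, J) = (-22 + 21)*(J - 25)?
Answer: 4*sqrt(239) ≈ 61.839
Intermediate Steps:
R(l, J) = 25 - J (R(l, J) = -(-25 + J) = 25 - J)
sqrt(R(2, -51) + w) = sqrt((25 - 1*(-51)) + 3748) = sqrt((25 + 51) + 3748) = sqrt(76 + 3748) = sqrt(3824) = 4*sqrt(239)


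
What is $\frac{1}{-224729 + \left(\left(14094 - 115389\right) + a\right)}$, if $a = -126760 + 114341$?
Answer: $- \frac{1}{338443} \approx -2.9547 \cdot 10^{-6}$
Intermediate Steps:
$a = -12419$
$\frac{1}{-224729 + \left(\left(14094 - 115389\right) + a\right)} = \frac{1}{-224729 + \left(\left(14094 - 115389\right) - 12419\right)} = \frac{1}{-224729 - 113714} = \frac{1}{-338443} = - \frac{1}{338443}$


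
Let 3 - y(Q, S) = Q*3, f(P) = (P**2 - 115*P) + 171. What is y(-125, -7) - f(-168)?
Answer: -47337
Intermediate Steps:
f(P) = 171 + P**2 - 115*P
y(Q, S) = 3 - 3*Q (y(Q, S) = 3 - Q*3 = 3 - 3*Q)
y(-125, -7) - f(-168) = (3 - 3*(-125)) - (171 + (-168)**2 - 115*(-168)) = (3 + 375) - (171 + 28224 + 19320) = 378 - 1*47715 = 378 - 47715 = -47337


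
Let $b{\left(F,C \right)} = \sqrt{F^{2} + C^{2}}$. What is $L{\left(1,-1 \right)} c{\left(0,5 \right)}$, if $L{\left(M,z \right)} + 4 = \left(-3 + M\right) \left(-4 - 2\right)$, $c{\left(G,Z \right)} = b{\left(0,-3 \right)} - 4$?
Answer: $-8$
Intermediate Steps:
$b{\left(F,C \right)} = \sqrt{C^{2} + F^{2}}$
$c{\left(G,Z \right)} = -1$ ($c{\left(G,Z \right)} = \sqrt{\left(-3\right)^{2} + 0^{2}} - 4 = \sqrt{9 + 0} - 4 = \sqrt{9} - 4 = 3 - 4 = -1$)
$L{\left(M,z \right)} = 14 - 6 M$ ($L{\left(M,z \right)} = -4 + \left(-3 + M\right) \left(-4 - 2\right) = -4 + \left(-3 + M\right) \left(-6\right) = -4 - \left(-18 + 6 M\right) = 14 - 6 M$)
$L{\left(1,-1 \right)} c{\left(0,5 \right)} = \left(14 - 6\right) \left(-1\right) = 8 \left(-1\right) = -8$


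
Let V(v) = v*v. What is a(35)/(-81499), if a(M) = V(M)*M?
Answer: -42875/81499 ≈ -0.52608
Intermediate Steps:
V(v) = v²
a(M) = M³ (a(M) = M²*M = M³)
a(35)/(-81499) = 35³/(-81499) = 42875*(-1/81499) = -42875/81499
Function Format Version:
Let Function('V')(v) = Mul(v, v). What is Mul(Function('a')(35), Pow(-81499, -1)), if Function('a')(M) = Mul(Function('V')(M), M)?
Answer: Rational(-42875, 81499) ≈ -0.52608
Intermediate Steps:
Function('V')(v) = Pow(v, 2)
Function('a')(M) = Pow(M, 3) (Function('a')(M) = Mul(Pow(M, 2), M) = Pow(M, 3))
Mul(Function('a')(35), Pow(-81499, -1)) = Mul(Pow(35, 3), Pow(-81499, -1)) = Mul(42875, Rational(-1, 81499)) = Rational(-42875, 81499)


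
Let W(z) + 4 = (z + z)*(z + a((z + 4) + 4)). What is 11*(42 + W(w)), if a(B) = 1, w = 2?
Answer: 550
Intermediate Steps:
W(z) = -4 + 2*z*(1 + z) (W(z) = -4 + (z + z)*(z + 1) = -4 + (2*z)*(1 + z) = -4 + 2*z*(1 + z))
11*(42 + W(w)) = 11*(42 + (-4 + 2*2 + 2*2²)) = 11*(42 + (-4 + 4 + 2*4)) = 11*(42 + (-4 + 4 + 8)) = 11*(42 + 8) = 11*50 = 550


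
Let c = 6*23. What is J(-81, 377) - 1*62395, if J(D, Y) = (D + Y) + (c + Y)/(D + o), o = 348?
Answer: -16579918/267 ≈ -62097.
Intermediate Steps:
c = 138
J(D, Y) = D + Y + (138 + Y)/(348 + D) (J(D, Y) = (D + Y) + (138 + Y)/(D + 348) = (D + Y) + (138 + Y)/(348 + D) = D + Y + (138 + Y)/(348 + D))
J(-81, 377) - 1*62395 = (138 + (-81)² + 348*(-81) + 349*377 - 81*377)/(348 - 81) - 1*62395 = (138 + 6561 - 28188 + 131573 - 30537)/267 - 62395 = (1/267)*79547 - 62395 = 79547/267 - 62395 = -16579918/267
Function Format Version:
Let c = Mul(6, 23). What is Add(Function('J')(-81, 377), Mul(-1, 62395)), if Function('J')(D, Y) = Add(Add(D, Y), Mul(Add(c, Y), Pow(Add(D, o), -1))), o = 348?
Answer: Rational(-16579918, 267) ≈ -62097.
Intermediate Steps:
c = 138
Function('J')(D, Y) = Add(D, Y, Mul(Pow(Add(348, D), -1), Add(138, Y))) (Function('J')(D, Y) = Add(Add(D, Y), Mul(Add(138, Y), Pow(Add(D, 348), -1))) = Add(Add(D, Y), Mul(Add(138, Y), Pow(Add(348, D), -1))) = Add(Add(D, Y), Mul(Pow(Add(348, D), -1), Add(138, Y))) = Add(D, Y, Mul(Pow(Add(348, D), -1), Add(138, Y))))
Add(Function('J')(-81, 377), Mul(-1, 62395)) = Add(Mul(Pow(Add(348, -81), -1), Add(138, Pow(-81, 2), Mul(348, -81), Mul(349, 377), Mul(-81, 377))), Mul(-1, 62395)) = Add(Mul(Pow(267, -1), Add(138, 6561, -28188, 131573, -30537)), -62395) = Add(Mul(Rational(1, 267), 79547), -62395) = Add(Rational(79547, 267), -62395) = Rational(-16579918, 267)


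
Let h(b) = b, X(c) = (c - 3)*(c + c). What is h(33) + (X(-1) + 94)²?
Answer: 10437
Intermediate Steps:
X(c) = 2*c*(-3 + c) (X(c) = (-3 + c)*(2*c) = 2*c*(-3 + c))
h(33) + (X(-1) + 94)² = 33 + (2*(-1)*(-3 - 1) + 94)² = 33 + (2*(-1)*(-4) + 94)² = 33 + (8 + 94)² = 33 + 102² = 33 + 10404 = 10437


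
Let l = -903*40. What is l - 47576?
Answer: -83696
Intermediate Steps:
l = -36120
l - 47576 = -36120 - 47576 = -83696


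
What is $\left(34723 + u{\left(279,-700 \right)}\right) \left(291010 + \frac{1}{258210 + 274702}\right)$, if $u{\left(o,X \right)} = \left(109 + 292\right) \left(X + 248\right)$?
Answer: $- \frac{22724116043139009}{532912} \approx -4.2641 \cdot 10^{10}$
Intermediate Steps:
$u{\left(o,X \right)} = 99448 + 401 X$ ($u{\left(o,X \right)} = 401 \left(248 + X\right) = 99448 + 401 X$)
$\left(34723 + u{\left(279,-700 \right)}\right) \left(291010 + \frac{1}{258210 + 274702}\right) = \left(34723 + \left(99448 + 401 \left(-700\right)\right)\right) \left(291010 + \frac{1}{258210 + 274702}\right) = \left(34723 + \left(99448 - 280700\right)\right) \left(291010 + \frac{1}{532912}\right) = \left(34723 - 181252\right) \left(291010 + \frac{1}{532912}\right) = \left(-146529\right) \frac{155082721121}{532912} = - \frac{22724116043139009}{532912}$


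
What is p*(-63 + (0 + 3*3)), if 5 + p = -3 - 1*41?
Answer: 2646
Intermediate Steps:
p = -49 (p = -5 + (-3 - 1*41) = -5 + (-3 - 41) = -5 - 44 = -49)
p*(-63 + (0 + 3*3)) = -49*(-63 + (0 + 3*3)) = -49*(-63 + (0 + 9)) = -49*(-63 + 9) = -49*(-54) = 2646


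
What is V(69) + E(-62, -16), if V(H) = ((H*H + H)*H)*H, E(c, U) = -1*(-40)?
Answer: 22995670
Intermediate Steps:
E(c, U) = 40
V(H) = H**2*(H + H**2) (V(H) = ((H**2 + H)*H)*H = ((H + H**2)*H)*H = (H*(H + H**2))*H = H**2*(H + H**2))
V(69) + E(-62, -16) = 69**3*(1 + 69) + 40 = 328509*70 + 40 = 22995630 + 40 = 22995670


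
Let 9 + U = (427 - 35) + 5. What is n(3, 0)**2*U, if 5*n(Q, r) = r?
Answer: 0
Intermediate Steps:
n(Q, r) = r/5
U = 388 (U = -9 + ((427 - 35) + 5) = -9 + (392 + 5) = -9 + 397 = 388)
n(3, 0)**2*U = ((1/5)*0)**2*388 = 0**2*388 = 0*388 = 0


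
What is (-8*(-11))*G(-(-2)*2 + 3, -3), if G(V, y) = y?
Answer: -264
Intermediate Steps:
(-8*(-11))*G(-(-2)*2 + 3, -3) = -8*(-11)*(-3) = 88*(-3) = -264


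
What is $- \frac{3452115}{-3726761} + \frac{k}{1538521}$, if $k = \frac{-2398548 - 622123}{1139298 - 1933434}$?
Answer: $\frac{145440958721129899}{157011642456211704} \approx 0.92631$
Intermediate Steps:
$k = \frac{3020671}{794136}$ ($k = - \frac{3020671}{-794136} = \left(-3020671\right) \left(- \frac{1}{794136}\right) = \frac{3020671}{794136} \approx 3.8037$)
$- \frac{3452115}{-3726761} + \frac{k}{1538521} = - \frac{3452115}{-3726761} + \frac{3020671}{794136 \cdot 1538521} = \left(-3452115\right) \left(- \frac{1}{3726761}\right) + \frac{3020671}{794136} \cdot \frac{1}{1538521} = \frac{3452115}{3726761} + \frac{3020671}{1221794912856} = \frac{145440958721129899}{157011642456211704}$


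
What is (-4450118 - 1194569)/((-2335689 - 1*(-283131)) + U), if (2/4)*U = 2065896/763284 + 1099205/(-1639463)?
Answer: 588635428512333167/214043039199311440 ≈ 2.7501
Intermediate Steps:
U = 424659077438/104281323041 (U = 2*(2065896/763284 + 1099205/(-1639463)) = 2*(2065896*(1/763284) + 1099205*(-1/1639463)) = 2*(172158/63607 - 1099205/1639463) = 2*(212329538719/104281323041) = 424659077438/104281323041 ≈ 4.0722)
(-4450118 - 1194569)/((-2335689 - 1*(-283131)) + U) = (-4450118 - 1194569)/((-2335689 - 1*(-283131)) + 424659077438/104281323041) = -5644687/((-2335689 + 283131) + 424659077438/104281323041) = -5644687/(-2052558 + 424659077438/104281323041) = -5644687/(-214043039199311440/104281323041) = -5644687*(-104281323041/214043039199311440) = 588635428512333167/214043039199311440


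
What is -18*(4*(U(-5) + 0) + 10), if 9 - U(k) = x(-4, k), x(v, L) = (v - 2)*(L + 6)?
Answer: -1260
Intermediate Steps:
x(v, L) = (-2 + v)*(6 + L)
U(k) = 45 + 6*k (U(k) = 9 - (-12 - 2*k + 6*(-4) + k*(-4)) = 9 - (-12 - 2*k - 24 - 4*k) = 9 - (-36 - 6*k) = 9 + (36 + 6*k) = 45 + 6*k)
-18*(4*(U(-5) + 0) + 10) = -18*(4*((45 + 6*(-5)) + 0) + 10) = -18*(4*((45 - 30) + 0) + 10) = -18*(4*(15 + 0) + 10) = -18*(4*15 + 10) = -18*(60 + 10) = -18*70 = -1260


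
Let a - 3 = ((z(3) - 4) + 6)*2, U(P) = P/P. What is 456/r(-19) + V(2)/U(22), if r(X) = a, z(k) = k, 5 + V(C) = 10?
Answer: 521/13 ≈ 40.077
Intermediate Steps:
V(C) = 5 (V(C) = -5 + 10 = 5)
U(P) = 1
a = 13 (a = 3 + ((3 - 4) + 6)*2 = 3 + (-1 + 6)*2 = 3 + 5*2 = 3 + 10 = 13)
r(X) = 13
456/r(-19) + V(2)/U(22) = 456/13 + 5/1 = 456*(1/13) + 5*1 = 456/13 + 5 = 521/13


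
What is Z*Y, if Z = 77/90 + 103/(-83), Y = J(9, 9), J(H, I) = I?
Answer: -2879/830 ≈ -3.4687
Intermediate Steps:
Y = 9
Z = -2879/7470 (Z = 77*(1/90) + 103*(-1/83) = 77/90 - 103/83 = -2879/7470 ≈ -0.38541)
Z*Y = -2879/7470*9 = -2879/830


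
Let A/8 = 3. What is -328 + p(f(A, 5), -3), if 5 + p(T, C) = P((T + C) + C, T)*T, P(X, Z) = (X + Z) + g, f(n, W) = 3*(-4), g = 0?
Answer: 27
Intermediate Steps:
A = 24 (A = 8*3 = 24)
f(n, W) = -12
P(X, Z) = X + Z (P(X, Z) = (X + Z) + 0 = X + Z)
p(T, C) = -5 + T*(2*C + 2*T) (p(T, C) = -5 + (((T + C) + C) + T)*T = -5 + (((C + T) + C) + T)*T = -5 + ((T + 2*C) + T)*T = -5 + (2*C + 2*T)*T = -5 + T*(2*C + 2*T))
-328 + p(f(A, 5), -3) = -328 + (-5 + 2*(-12)*(-3 - 12)) = -328 + (-5 + 2*(-12)*(-15)) = -328 + (-5 + 360) = -328 + 355 = 27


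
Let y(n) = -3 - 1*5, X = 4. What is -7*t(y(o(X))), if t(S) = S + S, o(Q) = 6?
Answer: 112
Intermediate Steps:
y(n) = -8 (y(n) = -3 - 5 = -8)
t(S) = 2*S
-7*t(y(o(X))) = -14*(-8) = -7*(-16) = 112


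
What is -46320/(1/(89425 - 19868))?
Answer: -3221880240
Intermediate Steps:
-46320/(1/(89425 - 19868)) = -46320/(1/69557) = -46320/1/69557 = -46320*69557 = -3221880240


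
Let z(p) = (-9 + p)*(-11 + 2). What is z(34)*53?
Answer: -11925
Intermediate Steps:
z(p) = 81 - 9*p (z(p) = (-9 + p)*(-9) = 81 - 9*p)
z(34)*53 = (81 - 9*34)*53 = (81 - 306)*53 = -225*53 = -11925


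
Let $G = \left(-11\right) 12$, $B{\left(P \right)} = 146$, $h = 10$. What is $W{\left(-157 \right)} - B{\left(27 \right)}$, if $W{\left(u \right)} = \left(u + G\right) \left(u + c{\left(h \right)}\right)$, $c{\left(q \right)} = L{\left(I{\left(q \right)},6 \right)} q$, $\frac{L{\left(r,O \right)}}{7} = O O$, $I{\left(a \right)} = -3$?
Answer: $-683053$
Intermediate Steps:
$L{\left(r,O \right)} = 7 O^{2}$ ($L{\left(r,O \right)} = 7 O O = 7 O^{2}$)
$c{\left(q \right)} = 252 q$ ($c{\left(q \right)} = 7 \cdot 6^{2} q = 7 \cdot 36 q = 252 q$)
$G = -132$
$W{\left(u \right)} = \left(-132 + u\right) \left(2520 + u\right)$ ($W{\left(u \right)} = \left(u - 132\right) \left(u + 252 \cdot 10\right) = \left(-132 + u\right) \left(u + 2520\right) = \left(-132 + u\right) \left(2520 + u\right)$)
$W{\left(-157 \right)} - B{\left(27 \right)} = \left(-332640 + \left(-157\right)^{2} + 2388 \left(-157\right)\right) - 146 = \left(-332640 + 24649 - 374916\right) - 146 = -682907 - 146 = -683053$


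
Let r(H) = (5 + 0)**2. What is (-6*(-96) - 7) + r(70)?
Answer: 594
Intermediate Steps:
r(H) = 25 (r(H) = 5**2 = 25)
(-6*(-96) - 7) + r(70) = (-6*(-96) - 7) + 25 = (576 - 7) + 25 = 569 + 25 = 594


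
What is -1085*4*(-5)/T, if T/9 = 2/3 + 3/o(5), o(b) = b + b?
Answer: 217000/87 ≈ 2494.3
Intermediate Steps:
o(b) = 2*b
T = 87/10 (T = 9*(2/3 + 3/((2*5))) = 9*(2*(⅓) + 3/10) = 9*(⅔ + 3*(⅒)) = 9*(⅔ + 3/10) = 9*(29/30) = 87/10 ≈ 8.7000)
-1085*4*(-5)/T = -1085*4*(-5)/87/10 = -(-21700)*10/87 = -1085*(-200/87) = 217000/87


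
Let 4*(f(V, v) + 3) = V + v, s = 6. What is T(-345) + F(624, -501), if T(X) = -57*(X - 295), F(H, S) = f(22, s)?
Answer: 36484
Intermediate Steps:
f(V, v) = -3 + V/4 + v/4 (f(V, v) = -3 + (V + v)/4 = -3 + (V/4 + v/4) = -3 + V/4 + v/4)
F(H, S) = 4 (F(H, S) = -3 + (¼)*22 + (¼)*6 = -3 + 11/2 + 3/2 = 4)
T(X) = 16815 - 57*X (T(X) = -57*(-295 + X) = 16815 - 57*X)
T(-345) + F(624, -501) = (16815 - 57*(-345)) + 4 = (16815 + 19665) + 4 = 36480 + 4 = 36484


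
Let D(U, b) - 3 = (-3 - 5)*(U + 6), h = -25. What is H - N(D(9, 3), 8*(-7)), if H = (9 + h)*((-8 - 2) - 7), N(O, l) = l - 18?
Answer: 346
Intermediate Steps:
D(U, b) = -45 - 8*U (D(U, b) = 3 + (-3 - 5)*(U + 6) = 3 - 8*(6 + U) = 3 + (-48 - 8*U) = -45 - 8*U)
N(O, l) = -18 + l
H = 272 (H = (9 - 25)*((-8 - 2) - 7) = -16*(-10 - 7) = -16*(-17) = 272)
H - N(D(9, 3), 8*(-7)) = 272 - (-18 + 8*(-7)) = 272 - (-18 - 56) = 272 - 1*(-74) = 272 + 74 = 346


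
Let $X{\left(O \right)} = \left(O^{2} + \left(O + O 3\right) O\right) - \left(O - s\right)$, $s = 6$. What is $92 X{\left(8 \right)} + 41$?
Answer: $29297$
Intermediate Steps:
$X{\left(O \right)} = 6 - O + 5 O^{2}$ ($X{\left(O \right)} = \left(O^{2} + \left(O + O 3\right) O\right) - \left(-6 + O\right) = \left(O^{2} + \left(O + 3 O\right) O\right) - \left(-6 + O\right) = \left(O^{2} + 4 O O\right) - \left(-6 + O\right) = \left(O^{2} + 4 O^{2}\right) - \left(-6 + O\right) = 5 O^{2} - \left(-6 + O\right) = 6 - O + 5 O^{2}$)
$92 X{\left(8 \right)} + 41 = 92 \left(6 - 8 + 5 \cdot 8^{2}\right) + 41 = 92 \left(6 - 8 + 5 \cdot 64\right) + 41 = 92 \left(6 - 8 + 320\right) + 41 = 92 \cdot 318 + 41 = 29256 + 41 = 29297$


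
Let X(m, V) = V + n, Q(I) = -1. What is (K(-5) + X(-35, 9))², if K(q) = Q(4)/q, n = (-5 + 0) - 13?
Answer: 1936/25 ≈ 77.440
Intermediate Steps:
n = -18 (n = -5 - 13 = -18)
X(m, V) = -18 + V (X(m, V) = V - 18 = -18 + V)
K(q) = -1/q
(K(-5) + X(-35, 9))² = (-1/(-5) + (-18 + 9))² = (-1*(-⅕) - 9)² = (⅕ - 9)² = (-44/5)² = 1936/25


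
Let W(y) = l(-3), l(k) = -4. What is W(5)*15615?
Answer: -62460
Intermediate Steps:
W(y) = -4
W(5)*15615 = -4*15615 = -62460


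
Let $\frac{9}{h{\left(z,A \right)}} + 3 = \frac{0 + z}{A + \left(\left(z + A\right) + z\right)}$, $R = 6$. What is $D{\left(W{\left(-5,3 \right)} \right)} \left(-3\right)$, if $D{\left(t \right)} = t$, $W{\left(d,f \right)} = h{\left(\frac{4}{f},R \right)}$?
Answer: $\frac{297}{32} \approx 9.2813$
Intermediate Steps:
$h{\left(z,A \right)} = \frac{9}{-3 + \frac{z}{2 A + 2 z}}$ ($h{\left(z,A \right)} = \frac{9}{-3 + \frac{0 + z}{A + \left(\left(z + A\right) + z\right)}} = \frac{9}{-3 + \frac{z}{A + \left(\left(A + z\right) + z\right)}} = \frac{9}{-3 + \frac{z}{A + \left(A + 2 z\right)}} = \frac{9}{-3 + \frac{z}{2 A + 2 z}}$)
$W{\left(d,f \right)} = \frac{18 \left(-6 - \frac{4}{f}\right)}{36 + \frac{20}{f}}$ ($W{\left(d,f \right)} = \frac{18 \left(\left(-1\right) 6 - \frac{4}{f}\right)}{5 \frac{4}{f} + 6 \cdot 6} = \frac{18 \left(-6 - \frac{4}{f}\right)}{\frac{20}{f} + 36} = \frac{18 \left(-6 - \frac{4}{f}\right)}{36 + \frac{20}{f}}$)
$D{\left(W{\left(-5,3 \right)} \right)} \left(-3\right) = \frac{9 \left(-2 - 9\right)}{5 + 9 \cdot 3} \left(-3\right) = \frac{9 \left(-2 - 9\right)}{5 + 27} \left(-3\right) = 9 \cdot \frac{1}{32} \left(-11\right) \left(-3\right) = \left(- \frac{99}{32}\right) \left(-3\right) = \frac{297}{32}$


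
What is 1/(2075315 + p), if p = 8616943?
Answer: 1/10692258 ≈ 9.3526e-8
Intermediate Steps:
1/(2075315 + p) = 1/(2075315 + 8616943) = 1/10692258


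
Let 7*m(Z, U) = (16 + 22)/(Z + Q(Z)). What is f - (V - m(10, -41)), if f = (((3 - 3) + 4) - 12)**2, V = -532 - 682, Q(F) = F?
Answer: 89479/70 ≈ 1278.3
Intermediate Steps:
m(Z, U) = 19/(7*Z) (m(Z, U) = ((16 + 22)/(Z + Z))/7 = (38/((2*Z)))/7 = (38*(1/(2*Z)))/7 = (19/Z)/7 = 19/(7*Z))
V = -1214
f = 64 (f = ((0 + 4) - 12)**2 = (4 - 12)**2 = (-8)**2 = 64)
f - (V - m(10, -41)) = 64 - (-1214 - 19/(7*10)) = 64 - (-1214 - 1*19/70) = 64 - (-1214 - 19/70) = 64 - 1*(-84999/70) = 64 + 84999/70 = 89479/70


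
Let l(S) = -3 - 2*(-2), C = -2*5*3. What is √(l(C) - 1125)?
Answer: 2*I*√281 ≈ 33.526*I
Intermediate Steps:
C = -30 (C = -10*3 = -30)
l(S) = 1 (l(S) = -3 + 4 = 1)
√(l(C) - 1125) = √(1 - 1125) = √(-1124) = 2*I*√281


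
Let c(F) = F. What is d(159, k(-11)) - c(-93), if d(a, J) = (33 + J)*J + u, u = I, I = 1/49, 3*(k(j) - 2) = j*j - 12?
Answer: 1246912/441 ≈ 2827.5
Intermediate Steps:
k(j) = -2 + j²/3 (k(j) = 2 + (j*j - 12)/3 = 2 + (j² - 12)/3 = 2 + (-12 + j²)/3 = 2 + (-4 + j²/3) = -2 + j²/3)
I = 1/49 ≈ 0.020408
u = 1/49 ≈ 0.020408
d(a, J) = 1/49 + J*(33 + J) (d(a, J) = (33 + J)*J + 1/49 = J*(33 + J) + 1/49 = 1/49 + J*(33 + J))
d(159, k(-11)) - c(-93) = (1/49 + (-2 + (⅓)*(-11)²)² + 33*(-2 + (⅓)*(-11)²)) - 1*(-93) = (1/49 + (-2 + (⅓)*121)² + 33*(-2 + (⅓)*121)) + 93 = (1/49 + (-2 + 121/3)² + 33*(-2 + 121/3)) + 93 = (1/49 + (115/3)² + 33*(115/3)) + 93 = (1/49 + 13225/9 + 1265) + 93 = 1205899/441 + 93 = 1246912/441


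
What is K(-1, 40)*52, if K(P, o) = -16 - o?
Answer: -2912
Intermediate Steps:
K(-1, 40)*52 = (-16 - 1*40)*52 = (-16 - 40)*52 = -56*52 = -2912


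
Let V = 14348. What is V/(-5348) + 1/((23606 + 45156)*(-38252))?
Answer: -9434828795425/3516689740088 ≈ -2.6829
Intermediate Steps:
V/(-5348) + 1/((23606 + 45156)*(-38252)) = 14348/(-5348) + 1/((23606 + 45156)*(-38252)) = 14348*(-1/5348) - 1/38252/68762 = -3587/1337 + (1/68762)*(-1/38252) = -3587/1337 - 1/2630284024 = -9434828795425/3516689740088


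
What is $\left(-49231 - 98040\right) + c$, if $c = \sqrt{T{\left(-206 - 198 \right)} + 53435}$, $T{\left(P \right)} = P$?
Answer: $-147271 + \sqrt{53031} \approx -1.4704 \cdot 10^{5}$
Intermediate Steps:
$c = \sqrt{53031}$ ($c = \sqrt{\left(-206 - 198\right) + 53435} = \sqrt{-404 + 53435} = \sqrt{53031} \approx 230.28$)
$\left(-49231 - 98040\right) + c = \left(-49231 - 98040\right) + \sqrt{53031} = -147271 + \sqrt{53031}$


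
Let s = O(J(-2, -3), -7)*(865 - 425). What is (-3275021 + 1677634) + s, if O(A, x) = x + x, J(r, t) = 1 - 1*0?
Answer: -1603547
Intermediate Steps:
J(r, t) = 1 (J(r, t) = 1 + 0 = 1)
O(A, x) = 2*x
s = -6160 (s = (2*(-7))*(865 - 425) = -14*440 = -6160)
(-3275021 + 1677634) + s = (-3275021 + 1677634) - 6160 = -1597387 - 6160 = -1603547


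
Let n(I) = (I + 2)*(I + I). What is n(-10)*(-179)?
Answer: -28640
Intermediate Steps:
n(I) = 2*I*(2 + I) (n(I) = (2 + I)*(2*I) = 2*I*(2 + I))
n(-10)*(-179) = (2*(-10)*(2 - 10))*(-179) = (2*(-10)*(-8))*(-179) = 160*(-179) = -28640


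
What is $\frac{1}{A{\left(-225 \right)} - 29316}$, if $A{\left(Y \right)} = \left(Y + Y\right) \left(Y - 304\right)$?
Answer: $\frac{1}{208734} \approx 4.7908 \cdot 10^{-6}$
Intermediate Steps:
$A{\left(Y \right)} = 2 Y \left(-304 + Y\right)$
$\frac{1}{A{\left(-225 \right)} - 29316} = \frac{1}{2 \left(-225\right) \left(-304 - 225\right) - 29316} = \frac{1}{2 \left(-225\right) \left(-529\right) - 29316} = \frac{1}{238050 - 29316} = \frac{1}{208734}$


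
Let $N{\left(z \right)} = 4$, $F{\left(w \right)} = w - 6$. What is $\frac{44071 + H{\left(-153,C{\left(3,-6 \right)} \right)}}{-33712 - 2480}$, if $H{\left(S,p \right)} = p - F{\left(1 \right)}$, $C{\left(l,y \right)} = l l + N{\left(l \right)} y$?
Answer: $- \frac{14687}{12064} \approx -1.2174$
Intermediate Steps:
$F{\left(w \right)} = -6 + w$ ($F{\left(w \right)} = w - 6 = -6 + w$)
$C{\left(l,y \right)} = l^{2} + 4 y$ ($C{\left(l,y \right)} = l l + 4 y = l^{2} + 4 y$)
$H{\left(S,p \right)} = 5 + p$ ($H{\left(S,p \right)} = p - \left(-6 + 1\right) = p - -5 = p + 5 = 5 + p$)
$\frac{44071 + H{\left(-153,C{\left(3,-6 \right)} \right)}}{-33712 - 2480} = \frac{44071 + \left(5 + \left(3^{2} + 4 \left(-6\right)\right)\right)}{-33712 - 2480} = \frac{44071 + \left(5 + \left(9 - 24\right)\right)}{-36192} = \left(44071 + \left(5 - 15\right)\right) \left(- \frac{1}{36192}\right) = \left(44071 - 10\right) \left(- \frac{1}{36192}\right) = 44061 \left(- \frac{1}{36192}\right) = - \frac{14687}{12064}$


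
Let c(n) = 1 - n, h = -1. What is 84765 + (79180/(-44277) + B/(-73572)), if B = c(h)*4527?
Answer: 46019963795957/542924574 ≈ 84763.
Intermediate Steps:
B = 9054 (B = (1 - 1*(-1))*4527 = (1 + 1)*4527 = 2*4527 = 9054)
84765 + (79180/(-44277) + B/(-73572)) = 84765 + (79180/(-44277) + 9054/(-73572)) = 84765 + (79180*(-1/44277) + 9054*(-1/73572)) = 84765 + (-79180/44277 - 1509/12262) = 84765 - 1037719153/542924574 = 46019963795957/542924574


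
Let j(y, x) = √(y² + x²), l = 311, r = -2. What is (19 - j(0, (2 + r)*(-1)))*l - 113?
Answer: 5796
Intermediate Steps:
j(y, x) = √(x² + y²)
(19 - j(0, (2 + r)*(-1)))*l - 113 = (19 - √(((2 - 2)*(-1))² + 0²))*311 - 113 = (19 - √((0*(-1))² + 0))*311 - 113 = (19 - √(0² + 0))*311 - 113 = (19 - √(0 + 0))*311 - 113 = (19 - √0)*311 - 113 = (19 - 1*0)*311 - 113 = (19 + 0)*311 - 113 = 19*311 - 113 = 5909 - 113 = 5796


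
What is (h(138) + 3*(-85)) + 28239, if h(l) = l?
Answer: 28122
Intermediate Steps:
(h(138) + 3*(-85)) + 28239 = (138 + 3*(-85)) + 28239 = (138 - 255) + 28239 = -117 + 28239 = 28122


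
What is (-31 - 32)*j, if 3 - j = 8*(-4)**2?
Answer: 7875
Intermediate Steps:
j = -125 (j = 3 - 8*(-4)**2 = 3 - 8*16 = 3 - 1*128 = 3 - 128 = -125)
(-31 - 32)*j = (-31 - 32)*(-125) = -63*(-125) = 7875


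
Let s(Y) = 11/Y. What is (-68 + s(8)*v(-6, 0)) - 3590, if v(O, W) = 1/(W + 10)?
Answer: -292629/80 ≈ -3657.9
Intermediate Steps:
v(O, W) = 1/(10 + W)
(-68 + s(8)*v(-6, 0)) - 3590 = (-68 + (11/8)/(10 + 0)) - 3590 = (-68 + (11*(⅛))/10) - 3590 = (-68 + (11/8)*(⅒)) - 3590 = (-68 + 11/80) - 3590 = -5429/80 - 3590 = -292629/80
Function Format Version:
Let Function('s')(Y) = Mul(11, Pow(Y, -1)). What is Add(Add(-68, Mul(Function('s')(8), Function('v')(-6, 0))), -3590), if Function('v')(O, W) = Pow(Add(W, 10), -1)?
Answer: Rational(-292629, 80) ≈ -3657.9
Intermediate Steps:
Function('v')(O, W) = Pow(Add(10, W), -1)
Add(Add(-68, Mul(Function('s')(8), Function('v')(-6, 0))), -3590) = Add(Add(-68, Mul(Mul(11, Pow(8, -1)), Pow(Add(10, 0), -1))), -3590) = Add(Add(-68, Mul(Mul(11, Rational(1, 8)), Pow(10, -1))), -3590) = Add(Add(-68, Mul(Rational(11, 8), Rational(1, 10))), -3590) = Add(Add(-68, Rational(11, 80)), -3590) = Add(Rational(-5429, 80), -3590) = Rational(-292629, 80)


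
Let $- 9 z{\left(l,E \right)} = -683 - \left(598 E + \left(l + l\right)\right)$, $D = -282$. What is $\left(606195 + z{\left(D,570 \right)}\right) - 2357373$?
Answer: $- \frac{15419623}{9} \approx -1.7133 \cdot 10^{6}$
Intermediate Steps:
$z{\left(l,E \right)} = \frac{683}{9} + \frac{2 l}{9} + \frac{598 E}{9}$ ($z{\left(l,E \right)} = - \frac{-683 - \left(598 E + \left(l + l\right)\right)}{9} = - \frac{-683 - \left(598 E + 2 l\right)}{9} = - \frac{-683 - \left(2 l + 598 E\right)}{9} = - \frac{-683 - 598 E - 2 l}{9} = \frac{683}{9} + \frac{2 l}{9} + \frac{598 E}{9}$)
$\left(606195 + z{\left(D,570 \right)}\right) - 2357373 = \left(606195 + \left(\frac{683}{9} + \frac{2}{9} \left(-282\right) + \frac{598}{9} \cdot 570\right)\right) - 2357373 = \left(606195 + \left(\frac{683}{9} - \frac{188}{3} + \frac{113620}{3}\right)\right) - 2357373 = \left(606195 + \frac{340979}{9}\right) - 2357373 = \frac{5796734}{9} - 2357373 = - \frac{15419623}{9}$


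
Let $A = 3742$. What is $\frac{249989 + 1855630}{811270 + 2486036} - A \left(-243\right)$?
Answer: $\frac{999420745085}{1099102} \approx 9.0931 \cdot 10^{5}$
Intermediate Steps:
$\frac{249989 + 1855630}{811270 + 2486036} - A \left(-243\right) = \frac{249989 + 1855630}{811270 + 2486036} - 3742 \left(-243\right) = \frac{2105619}{3297306} - -909306 = 2105619 \cdot \frac{1}{3297306} + 909306 = \frac{701873}{1099102} + 909306 = \frac{999420745085}{1099102}$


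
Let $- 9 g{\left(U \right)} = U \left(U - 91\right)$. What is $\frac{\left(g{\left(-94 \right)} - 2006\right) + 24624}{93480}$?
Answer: $\frac{46543}{210330} \approx 0.22129$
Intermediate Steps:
$g{\left(U \right)} = - \frac{U \left(-91 + U\right)}{9}$ ($g{\left(U \right)} = - \frac{U \left(U - 91\right)}{9} = - \frac{U \left(-91 + U\right)}{9}$)
$\frac{\left(g{\left(-94 \right)} - 2006\right) + 24624}{93480} = \frac{\left(\frac{1}{9} \left(-94\right) \left(91 - -94\right) - 2006\right) + 24624}{93480} = \left(\left(\frac{1}{9} \left(-94\right) \left(91 + 94\right) - 2006\right) + 24624\right) \frac{1}{93480} = \left(\left(\frac{1}{9} \left(-94\right) 185 - 2006\right) + 24624\right) \frac{1}{93480} = \left(\left(- \frac{17390}{9} - 2006\right) + 24624\right) \frac{1}{93480} = \left(- \frac{35444}{9} + 24624\right) \frac{1}{93480} = \frac{186172}{9} \cdot \frac{1}{93480} = \frac{46543}{210330}$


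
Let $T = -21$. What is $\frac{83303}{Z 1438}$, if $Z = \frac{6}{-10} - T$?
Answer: $\frac{416515}{146676} \approx 2.8397$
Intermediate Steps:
$Z = \frac{102}{5}$ ($Z = \frac{6}{-10} - -21 = 6 \left(- \frac{1}{10}\right) + 21 = - \frac{3}{5} + 21 = \frac{102}{5} \approx 20.4$)
$\frac{83303}{Z 1438} = \frac{83303}{\frac{102}{5} \cdot 1438} = \frac{83303}{\frac{146676}{5}} = 83303 \cdot \frac{5}{146676} = \frac{416515}{146676}$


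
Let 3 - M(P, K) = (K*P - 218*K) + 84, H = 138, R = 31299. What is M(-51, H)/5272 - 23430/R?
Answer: 345274433/55002776 ≈ 6.2774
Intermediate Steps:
M(P, K) = -81 + 218*K - K*P (M(P, K) = 3 - ((K*P - 218*K) + 84) = 3 - ((-218*K + K*P) + 84) = 3 - (84 - 218*K + K*P) = 3 + (-84 + 218*K - K*P) = -81 + 218*K - K*P)
M(-51, H)/5272 - 23430/R = (-81 + 218*138 - 1*138*(-51))/5272 - 23430/31299 = (-81 + 30084 + 7038)*(1/5272) - 23430*1/31299 = 37041*(1/5272) - 7810/10433 = 37041/5272 - 7810/10433 = 345274433/55002776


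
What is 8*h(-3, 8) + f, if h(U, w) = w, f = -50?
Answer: 14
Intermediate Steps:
8*h(-3, 8) + f = 8*8 - 50 = 64 - 50 = 14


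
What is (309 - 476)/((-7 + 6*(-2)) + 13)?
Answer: 167/6 ≈ 27.833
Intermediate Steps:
(309 - 476)/((-7 + 6*(-2)) + 13) = -167/((-7 - 12) + 13) = -167/(-19 + 13) = -167/(-6) = -167*(-⅙) = 167/6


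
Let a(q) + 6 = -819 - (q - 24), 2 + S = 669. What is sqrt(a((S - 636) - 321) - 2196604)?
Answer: I*sqrt(2197115) ≈ 1482.3*I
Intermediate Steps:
S = 667 (S = -2 + 669 = 667)
a(q) = -801 - q (a(q) = -6 + (-819 - (q - 24)) = -6 + (-819 - (-24 + q)) = -6 + (-819 + (24 - q)) = -6 + (-795 - q) = -801 - q)
sqrt(a((S - 636) - 321) - 2196604) = sqrt((-801 - ((667 - 636) - 321)) - 2196604) = sqrt((-801 - (31 - 321)) - 2196604) = sqrt((-801 - 1*(-290)) - 2196604) = sqrt((-801 + 290) - 2196604) = sqrt(-511 - 2196604) = sqrt(-2197115) = I*sqrt(2197115)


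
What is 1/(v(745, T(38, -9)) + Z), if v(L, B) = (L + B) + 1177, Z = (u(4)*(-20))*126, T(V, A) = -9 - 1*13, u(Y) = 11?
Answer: -1/25820 ≈ -3.8730e-5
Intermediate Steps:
T(V, A) = -22 (T(V, A) = -9 - 13 = -22)
Z = -27720 (Z = (11*(-20))*126 = -220*126 = -27720)
v(L, B) = 1177 + B + L (v(L, B) = (B + L) + 1177 = 1177 + B + L)
1/(v(745, T(38, -9)) + Z) = 1/((1177 - 22 + 745) - 27720) = 1/(1900 - 27720) = 1/(-25820) = -1/25820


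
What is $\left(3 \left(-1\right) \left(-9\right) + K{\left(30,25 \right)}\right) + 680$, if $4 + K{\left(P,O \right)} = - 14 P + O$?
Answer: $308$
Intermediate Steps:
$K{\left(P,O \right)} = -4 + O - 14 P$ ($K{\left(P,O \right)} = -4 + \left(- 14 P + O\right) = -4 + \left(O - 14 P\right) = -4 + O - 14 P$)
$\left(3 \left(-1\right) \left(-9\right) + K{\left(30,25 \right)}\right) + 680 = \left(3 \left(-1\right) \left(-9\right) - 399\right) + 680 = \left(\left(-3\right) \left(-9\right) - 399\right) + 680 = \left(27 - 399\right) + 680 = -372 + 680 = 308$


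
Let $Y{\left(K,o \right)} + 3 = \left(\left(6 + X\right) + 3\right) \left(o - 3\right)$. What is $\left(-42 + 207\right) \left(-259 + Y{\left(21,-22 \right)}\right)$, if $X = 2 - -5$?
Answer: $-109230$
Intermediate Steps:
$X = 7$ ($X = 2 + 5 = 7$)
$Y{\left(K,o \right)} = -51 + 16 o$ ($Y{\left(K,o \right)} = -3 + \left(\left(6 + 7\right) + 3\right) \left(o - 3\right) = -3 + \left(13 + 3\right) \left(-3 + o\right) = -3 + 16 \left(-3 + o\right) = -3 + \left(-48 + 16 o\right) = -51 + 16 o$)
$\left(-42 + 207\right) \left(-259 + Y{\left(21,-22 \right)}\right) = \left(-42 + 207\right) \left(-259 + \left(-51 + 16 \left(-22\right)\right)\right) = 165 \left(-259 - 403\right) = 165 \left(-662\right) = -109230$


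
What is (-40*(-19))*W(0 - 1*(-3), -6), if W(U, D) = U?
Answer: 2280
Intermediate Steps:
(-40*(-19))*W(0 - 1*(-3), -6) = (-40*(-19))*(0 - 1*(-3)) = 760*(0 + 3) = 760*3 = 2280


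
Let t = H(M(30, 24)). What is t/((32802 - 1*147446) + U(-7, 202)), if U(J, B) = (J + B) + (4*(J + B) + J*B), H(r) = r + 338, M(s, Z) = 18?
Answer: -356/115083 ≈ -0.0030934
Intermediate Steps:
H(r) = 338 + r
t = 356 (t = 338 + 18 = 356)
U(J, B) = 5*B + 5*J + B*J (U(J, B) = (B + J) + (4*(B + J) + B*J) = (B + J) + ((4*B + 4*J) + B*J) = (B + J) + (4*B + 4*J + B*J) = 5*B + 5*J + B*J)
t/((32802 - 1*147446) + U(-7, 202)) = 356/((32802 - 1*147446) + (5*202 + 5*(-7) + 202*(-7))) = 356/((32802 - 147446) + (1010 - 35 - 1414)) = 356/(-114644 - 439) = 356/(-115083) = 356*(-1/115083) = -356/115083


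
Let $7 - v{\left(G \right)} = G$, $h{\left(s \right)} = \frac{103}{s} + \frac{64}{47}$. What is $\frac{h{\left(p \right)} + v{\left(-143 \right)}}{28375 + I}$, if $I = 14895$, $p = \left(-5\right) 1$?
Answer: $\frac{30729}{10168450} \approx 0.003022$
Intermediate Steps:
$p = -5$
$h{\left(s \right)} = \frac{64}{47} + \frac{103}{s}$ ($h{\left(s \right)} = \frac{103}{s} + 64 \cdot \frac{1}{47} = \frac{103}{s} + \frac{64}{47} = \frac{64}{47} + \frac{103}{s}$)
$v{\left(G \right)} = 7 - G$
$\frac{h{\left(p \right)} + v{\left(-143 \right)}}{28375 + I} = \frac{\left(\frac{64}{47} + \frac{103}{-5}\right) + \left(7 - -143\right)}{28375 + 14895} = \frac{\left(\frac{64}{47} + 103 \left(- \frac{1}{5}\right)\right) + \left(7 + 143\right)}{43270} = \left(\left(\frac{64}{47} - \frac{103}{5}\right) + 150\right) \frac{1}{43270} = \left(- \frac{4521}{235} + 150\right) \frac{1}{43270} = \frac{30729}{235} \cdot \frac{1}{43270} = \frac{30729}{10168450}$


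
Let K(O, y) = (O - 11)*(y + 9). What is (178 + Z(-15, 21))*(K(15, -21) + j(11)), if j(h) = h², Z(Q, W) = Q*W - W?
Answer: -11534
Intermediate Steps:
K(O, y) = (-11 + O)*(9 + y)
Z(Q, W) = -W + Q*W
(178 + Z(-15, 21))*(K(15, -21) + j(11)) = (178 + 21*(-1 - 15))*((-99 - 11*(-21) + 9*15 + 15*(-21)) + 11²) = (178 + 21*(-16))*((-99 + 231 + 135 - 315) + 121) = (178 - 336)*(-48 + 121) = -158*73 = -11534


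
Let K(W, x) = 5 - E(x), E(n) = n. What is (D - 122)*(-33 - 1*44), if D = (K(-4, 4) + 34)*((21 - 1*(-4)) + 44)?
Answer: -176561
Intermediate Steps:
K(W, x) = 5 - x
D = 2415 (D = ((5 - 1*4) + 34)*((21 - 1*(-4)) + 44) = ((5 - 4) + 34)*((21 + 4) + 44) = (1 + 34)*(25 + 44) = 35*69 = 2415)
(D - 122)*(-33 - 1*44) = (2415 - 122)*(-33 - 1*44) = 2293*(-33 - 44) = 2293*(-77) = -176561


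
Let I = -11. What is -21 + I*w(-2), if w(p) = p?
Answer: 1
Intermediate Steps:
-21 + I*w(-2) = -21 - 11*(-2) = -21 + 22 = 1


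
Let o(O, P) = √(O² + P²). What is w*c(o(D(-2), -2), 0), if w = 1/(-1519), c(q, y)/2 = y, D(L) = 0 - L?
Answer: 0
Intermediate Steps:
D(L) = -L
c(q, y) = 2*y
w = -1/1519 ≈ -0.00065833
w*c(o(D(-2), -2), 0) = -2*0/1519 = -1/1519*0 = 0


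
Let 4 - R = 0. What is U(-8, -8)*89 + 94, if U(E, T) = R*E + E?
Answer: -3466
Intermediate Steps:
R = 4 (R = 4 - 1*0 = 4 + 0 = 4)
U(E, T) = 5*E (U(E, T) = 4*E + E = 5*E)
U(-8, -8)*89 + 94 = (5*(-8))*89 + 94 = -40*89 + 94 = -3560 + 94 = -3466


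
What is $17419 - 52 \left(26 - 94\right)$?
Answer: $20955$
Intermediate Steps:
$17419 - 52 \left(26 - 94\right) = 17419 - 52 \left(-68\right) = 17419 - -3536 = 17419 + 3536 = 20955$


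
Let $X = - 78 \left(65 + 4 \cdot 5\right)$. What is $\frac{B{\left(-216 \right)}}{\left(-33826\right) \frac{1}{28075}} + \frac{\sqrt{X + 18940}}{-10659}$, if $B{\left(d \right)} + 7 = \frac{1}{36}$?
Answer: $\frac{7046825}{1217736} - \frac{\sqrt{12310}}{10659} \approx 5.7764$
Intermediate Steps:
$B{\left(d \right)} = - \frac{251}{36}$ ($B{\left(d \right)} = -7 + \frac{1}{36} = - \frac{251}{36}$)
$X = -6630$ ($X = - 78 \left(65 + 20\right) = \left(-78\right) 85 = -6630$)
$\frac{B{\left(-216 \right)}}{\left(-33826\right) \frac{1}{28075}} + \frac{\sqrt{X + 18940}}{-10659} = - \frac{251}{36 \left(- \frac{33826}{28075}\right)} + \frac{\sqrt{-6630 + 18940}}{-10659} = - \frac{251}{36 \left(\left(-33826\right) \frac{1}{28075}\right)} + \sqrt{12310} \left(- \frac{1}{10659}\right) = - \frac{251}{36 \left(- \frac{33826}{28075}\right)} - \frac{\sqrt{12310}}{10659} = \left(- \frac{251}{36}\right) \left(- \frac{28075}{33826}\right) - \frac{\sqrt{12310}}{10659} = \frac{7046825}{1217736} - \frac{\sqrt{12310}}{10659}$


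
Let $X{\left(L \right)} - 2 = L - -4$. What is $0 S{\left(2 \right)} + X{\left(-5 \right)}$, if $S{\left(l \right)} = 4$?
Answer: $1$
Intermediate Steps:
$X{\left(L \right)} = 6 + L$ ($X{\left(L \right)} = 2 + \left(L - -4\right) = 2 + \left(L + 4\right) = 2 + \left(4 + L\right) = 6 + L$)
$0 S{\left(2 \right)} + X{\left(-5 \right)} = 0 \cdot 4 + \left(6 - 5\right) = 0 + 1 = 1$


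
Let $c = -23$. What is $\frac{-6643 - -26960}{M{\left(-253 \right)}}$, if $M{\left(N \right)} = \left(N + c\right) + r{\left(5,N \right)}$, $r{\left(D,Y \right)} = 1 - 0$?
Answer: $- \frac{1847}{25} \approx -73.88$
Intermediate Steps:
$r{\left(D,Y \right)} = 1$ ($r{\left(D,Y \right)} = 1 + 0 = 1$)
$M{\left(N \right)} = -22 + N$ ($M{\left(N \right)} = \left(N - 23\right) + 1 = \left(-23 + N\right) + 1 = -22 + N$)
$\frac{-6643 - -26960}{M{\left(-253 \right)}} = \frac{-6643 - -26960}{-22 - 253} = \frac{-6643 + 26960}{-275} = 20317 \left(- \frac{1}{275}\right) = - \frac{1847}{25}$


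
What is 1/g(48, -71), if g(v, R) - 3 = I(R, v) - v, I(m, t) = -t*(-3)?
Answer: 1/99 ≈ 0.010101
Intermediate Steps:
I(m, t) = 3*t
g(v, R) = 3 + 2*v (g(v, R) = 3 + (3*v - v) = 3 + 2*v)
1/g(48, -71) = 1/(3 + 2*48) = 1/(3 + 96) = 1/99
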